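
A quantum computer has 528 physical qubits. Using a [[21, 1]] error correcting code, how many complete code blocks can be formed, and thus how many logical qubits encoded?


Each code block uses 21 physical qubits for 1 logical qubit(s).
Number of complete blocks = floor(528 / 21) = 25
Logical qubits = 25 * 1
= 25

25


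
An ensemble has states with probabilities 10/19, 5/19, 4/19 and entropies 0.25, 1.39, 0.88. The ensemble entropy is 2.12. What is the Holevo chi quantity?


chi = S(rho) - sum_i p_i * S(rho_i)
Weighted entropy = 10/19 * 0.25 + 5/19 * 1.39 + 4/19 * 0.88
= 0.6826
chi = 2.12 - 0.6826
= 1.4374

1.4374


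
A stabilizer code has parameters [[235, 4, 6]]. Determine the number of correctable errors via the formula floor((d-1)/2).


Code parameters: [[235, 4, 6]], distance d = 6.
Number of correctable errors = floor((d-1)/2)
= floor((6 - 1)/2)
= floor(5/2)
= 2

2


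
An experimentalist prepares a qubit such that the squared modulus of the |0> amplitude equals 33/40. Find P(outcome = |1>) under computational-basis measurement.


|alpha|^2 = 33/40 = 0.8250
|beta|^2 = 1 - 33/40 = 7/40 = 0.1750
P(|1>) = |beta|^2 = 0.1750

0.1750


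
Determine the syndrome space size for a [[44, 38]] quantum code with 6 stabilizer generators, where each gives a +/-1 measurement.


Each stabilizer generator gives a binary (+1 or -1) measurement outcome.
With 6 independent generators:
Total syndromes = 2^6
= 64

64


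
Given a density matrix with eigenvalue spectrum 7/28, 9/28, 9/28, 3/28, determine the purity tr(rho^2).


tr(rho^2) = sum of eigenvalues squared
= (7/28)^2 + (9/28)^2 + (9/28)^2 + (3/28)^2
= (49 + 81 + 81 + 9) / 784
= 220/784
= 0.2806

0.2806


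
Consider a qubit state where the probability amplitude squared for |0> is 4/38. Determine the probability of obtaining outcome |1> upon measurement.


|alpha|^2 = 4/38 = 0.1053
|beta|^2 = 1 - 4/38 = 34/38 = 0.8947
P(|1>) = |beta|^2 = 0.8947

0.8947


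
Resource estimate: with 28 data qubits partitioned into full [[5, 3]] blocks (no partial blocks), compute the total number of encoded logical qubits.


Each code block uses 5 physical qubits for 3 logical qubit(s).
Number of complete blocks = floor(28 / 5) = 5
Logical qubits = 5 * 3
= 15

15


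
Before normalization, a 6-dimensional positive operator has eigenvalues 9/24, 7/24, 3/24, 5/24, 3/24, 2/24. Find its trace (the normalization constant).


tr(M) = sum of eigenvalues
= 9/24 + 7/24 + 3/24 + 5/24 + 3/24 + 2/24
= 29/24
= 1.2083

1.2083


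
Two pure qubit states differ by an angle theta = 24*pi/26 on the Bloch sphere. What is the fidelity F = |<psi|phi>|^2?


For states separated by angle theta on Bloch sphere:
F = cos^2(theta/2)
theta = 24*pi/26 = 2.8999
theta/2 = 1.4500
cos(theta/2) = 0.1205
F = 0.0145

0.0145


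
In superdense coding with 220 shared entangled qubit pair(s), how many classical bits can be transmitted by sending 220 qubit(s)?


Superdense coding allows 2 classical bits per shared entangled pair.
220 pair(s) -> 2 * 220 = 440 classical bits

440


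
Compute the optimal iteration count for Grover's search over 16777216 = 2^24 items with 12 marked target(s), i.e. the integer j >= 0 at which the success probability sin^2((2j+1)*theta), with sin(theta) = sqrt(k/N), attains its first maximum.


After j Grover iterations the success probability is P(j) = sin^2((2j+1)*theta), where sin(theta) = sqrt(k/N).
N = 2^24 = 16777216, k = 12
sin(theta) = sqrt(k/N) = 0.0008457279334
theta = arcsin(sqrt(k/N)) = 0.0008457280342 rad
P(j) reaches its first maximum when (2j+1)*theta is as close as possible to pi/2, i.e. j = round(pi/(4*theta) - 1/2).
pi/(4*theta) - 1/2 = 928.1652
(For comparison, the common estimate pi/4 * sqrt(N/k) = 928.6653; the exact maximiser is used here.)
Optimal iterations = 928

928


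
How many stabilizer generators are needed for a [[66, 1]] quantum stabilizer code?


For an [[n,k]] stabilizer code:
Number of stabilizer generators = n - k
= 66 - 1
= 65

65


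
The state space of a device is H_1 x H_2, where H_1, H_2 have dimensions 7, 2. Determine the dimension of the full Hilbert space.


dim(H_1 x H_2) = 7 * 2
= 14

14


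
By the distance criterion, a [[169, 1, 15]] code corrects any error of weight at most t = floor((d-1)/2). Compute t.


Code parameters: [[169, 1, 15]], distance d = 15.
Number of correctable errors = floor((d-1)/2)
= floor((15 - 1)/2)
= floor(14/2)
= 7

7


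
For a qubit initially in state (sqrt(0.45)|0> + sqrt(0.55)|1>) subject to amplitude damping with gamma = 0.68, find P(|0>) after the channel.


For amplitude damping with parameter gamma on state sqrt(a)|0> + sqrt(b)|1>:
alpha^2 = 0.45, beta^2 = 0.55
P(|0>) = alpha^2 + gamma * beta^2
= 0.45 + 0.68 * 0.55
= 0.45 + 0.3740
= 0.8240

0.8240


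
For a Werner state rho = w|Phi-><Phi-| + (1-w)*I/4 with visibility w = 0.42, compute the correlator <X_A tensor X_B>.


|Phi-> = (|00> - |11>)/sqrt(2)
For the pure Bell state, <X_A X_B> = -1 (Bell-state Pauli correlator).
The maximally-mixed part I/4 has tr(I/4 * P tensor P) = 0 for any traceless Pauli P.
So <X_A X_B>_rho = w * (-1) + (1 - w) * 0
= 0.42 * (-1)
= -0.4200

-0.4200


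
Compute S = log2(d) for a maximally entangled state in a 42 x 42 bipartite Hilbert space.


For a maximally entangled state in d x d:
S = log2(d) = log2(42)
= 5.3923

5.3923


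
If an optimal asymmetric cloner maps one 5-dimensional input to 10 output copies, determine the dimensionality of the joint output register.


Output space = H^(tensor 10) where dim(H) = 5
dim = 5^10
= 25 (after 2 factors)
= 125 (after 3 factors)
= 625 (after 4 factors)
= 3125 (after 5 factors)
= 15625 (after 6 factors)
= 78125 (after 7 factors)
= 390625 (after 8 factors)
= 1953125 (after 9 factors)
= 9765625 (after 10 factors)
= 9765625

9765625


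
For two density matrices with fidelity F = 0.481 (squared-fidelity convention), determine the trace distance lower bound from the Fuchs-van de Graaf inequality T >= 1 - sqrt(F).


Fuchs-van de Graaf (squared-fidelity convention): 1 - sqrt(F) <= T <= sqrt(1 - F).
Lower bound: T >= 1 - sqrt(F)
sqrt(F) = sqrt(0.481) = 0.6935
T >= 1 - 0.6935
T >= 0.3065

0.3065


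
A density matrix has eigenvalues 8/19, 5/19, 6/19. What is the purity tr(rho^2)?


tr(rho^2) = sum of eigenvalues squared
= (8/19)^2 + (5/19)^2 + (6/19)^2
= (64 + 25 + 36) / 361
= 125/361
= 0.3463

0.3463


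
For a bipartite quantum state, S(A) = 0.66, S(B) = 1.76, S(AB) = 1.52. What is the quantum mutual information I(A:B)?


I(A:B) = S(A) + S(B) - S(AB)
= 0.66 + 1.76 - 1.52
= 0.9000

0.9000


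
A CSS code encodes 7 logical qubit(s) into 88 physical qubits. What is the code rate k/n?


Code rate R = k/n
= 7/88
= 0.0795

0.0795


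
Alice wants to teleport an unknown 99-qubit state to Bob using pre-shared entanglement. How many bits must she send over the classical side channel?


Quantum teleportation requires 2 classical bits per qubit teleported.
99 qubit(s) -> 2 * 99 = 198 classical bits

198


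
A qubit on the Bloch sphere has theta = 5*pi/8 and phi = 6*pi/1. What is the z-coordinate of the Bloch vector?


theta = 1.9635, phi = 18.8496
r_z = cos(theta) = -0.3827

-0.3827


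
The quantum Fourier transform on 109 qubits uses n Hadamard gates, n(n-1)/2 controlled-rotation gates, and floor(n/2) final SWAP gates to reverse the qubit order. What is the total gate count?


Hadamard gates: 109
Controlled rotations: n*(n-1)/2 = 109*108/2 = 5886
SWAP gates: floor(n/2) = floor(109/2) = 54
Total = 109 + 5886 + 54
= 6049

6049


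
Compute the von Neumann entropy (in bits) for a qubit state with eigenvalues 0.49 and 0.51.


S = -p*log2(p) - (1-p)*log2(1-p)
p = 0.4900, 1-p = 0.5100
= -0.4900 * log2(0.4900) - 0.5100 * log2(0.5100)
= -(-0.5043) - (-0.4954)
= 0.9997

0.9997


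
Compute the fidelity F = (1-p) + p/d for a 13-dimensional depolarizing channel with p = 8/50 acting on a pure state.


F = (1-p) + p/d
= (1 - 0.1600) + 0.1600/13
= 0.8400 + 0.0123
= 0.8523

0.8523


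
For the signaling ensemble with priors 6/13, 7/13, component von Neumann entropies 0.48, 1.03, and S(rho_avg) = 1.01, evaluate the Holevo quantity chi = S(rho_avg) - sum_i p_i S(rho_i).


chi = S(rho) - sum_i p_i * S(rho_i)
Weighted entropy = 6/13 * 0.48 + 7/13 * 1.03
= 0.7762
chi = 1.01 - 0.7762
= 0.2338

0.2338


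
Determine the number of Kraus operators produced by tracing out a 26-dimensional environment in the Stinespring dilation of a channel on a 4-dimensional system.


Tracing out the environment in an orthonormal basis {|i>_E} gives Kraus operators K_i = <i|_E U |0>_E.
Number of Kraus operators = dim(H_env) = d_env
= 26

26


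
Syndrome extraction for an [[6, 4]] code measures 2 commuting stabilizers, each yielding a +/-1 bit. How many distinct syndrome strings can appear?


Each stabilizer generator gives a binary (+1 or -1) measurement outcome.
With 2 independent generators:
Total syndromes = 2^2
= 4

4


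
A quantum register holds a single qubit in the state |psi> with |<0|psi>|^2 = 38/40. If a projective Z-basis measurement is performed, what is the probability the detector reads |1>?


|alpha|^2 = 38/40 = 0.9500
|beta|^2 = 1 - 38/40 = 2/40 = 0.0500
P(|1>) = |beta|^2 = 0.0500

0.0500


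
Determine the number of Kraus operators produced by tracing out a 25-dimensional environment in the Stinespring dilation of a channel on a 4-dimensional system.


Tracing out the environment in an orthonormal basis {|i>_E} gives Kraus operators K_i = <i|_E U |0>_E.
Number of Kraus operators = dim(H_env) = d_env
= 25

25


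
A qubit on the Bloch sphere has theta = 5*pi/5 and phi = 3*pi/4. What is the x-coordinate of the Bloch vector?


theta = 3.1416, phi = 2.3562
r_x = sin(theta)*cos(phi) = 0.0000 * -0.7071
r_x = 0.0000

0.0000


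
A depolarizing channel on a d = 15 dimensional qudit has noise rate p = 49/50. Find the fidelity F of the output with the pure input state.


F = (1-p) + p/d
= (1 - 0.9800) + 0.9800/15
= 0.0200 + 0.0653
= 0.0853

0.0853


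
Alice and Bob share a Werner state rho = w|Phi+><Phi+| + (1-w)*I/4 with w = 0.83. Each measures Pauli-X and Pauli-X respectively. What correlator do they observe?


|Phi+> = (|00> + |11>)/sqrt(2)
For the pure Bell state, <X_A X_B> = +1 (Bell-state Pauli correlator).
The maximally-mixed part I/4 has tr(I/4 * P tensor P) = 0 for any traceless Pauli P.
So <X_A X_B>_rho = w * (+1) + (1 - w) * 0
= 0.83 * (+1)
= 0.8300

0.8300


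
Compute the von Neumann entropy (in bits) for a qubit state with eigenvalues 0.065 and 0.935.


S = -p*log2(p) - (1-p)*log2(1-p)
p = 0.0650, 1-p = 0.9350
= -0.0650 * log2(0.0650) - 0.9350 * log2(0.9350)
= -(-0.2563) - (-0.0907)
= 0.3470

0.3470


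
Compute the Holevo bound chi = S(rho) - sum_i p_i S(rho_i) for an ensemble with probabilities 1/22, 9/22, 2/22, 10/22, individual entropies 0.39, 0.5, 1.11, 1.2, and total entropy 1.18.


chi = S(rho) - sum_i p_i * S(rho_i)
Weighted entropy = 1/22 * 0.39 + 9/22 * 0.5 + 2/22 * 1.11 + 10/22 * 1.2
= 0.8686
chi = 1.18 - 0.8686
= 0.3114

0.3114


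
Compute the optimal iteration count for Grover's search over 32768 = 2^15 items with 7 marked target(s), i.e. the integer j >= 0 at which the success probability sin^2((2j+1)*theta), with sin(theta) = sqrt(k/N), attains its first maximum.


After j Grover iterations the success probability is P(j) = sin^2((2j+1)*theta), where sin(theta) = sqrt(k/N).
N = 2^15 = 32768, k = 7
sin(theta) = sqrt(k/N) = 0.01461584917
theta = arcsin(sqrt(k/N)) = 0.0146163696 rad
P(j) reaches its first maximum when (2j+1)*theta is as close as possible to pi/2, i.e. j = round(pi/(4*theta) - 1/2).
pi/(4*theta) - 1/2 = 53.2341
(For comparison, the common estimate pi/4 * sqrt(N/k) = 53.7361; the exact maximiser is used here.)
Optimal iterations = 53

53


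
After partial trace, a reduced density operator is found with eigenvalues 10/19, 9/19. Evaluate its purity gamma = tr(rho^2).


tr(rho^2) = sum of eigenvalues squared
= (10/19)^2 + (9/19)^2
= (100 + 81) / 361
= 181/361
= 0.5014

0.5014


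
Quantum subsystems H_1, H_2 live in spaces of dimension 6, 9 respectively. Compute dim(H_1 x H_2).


dim(H_1 x H_2) = 6 * 9
= 54

54


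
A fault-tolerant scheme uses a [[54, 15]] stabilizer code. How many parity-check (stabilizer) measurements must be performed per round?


For an [[n,k]] stabilizer code:
Number of stabilizer generators = n - k
= 54 - 15
= 39

39


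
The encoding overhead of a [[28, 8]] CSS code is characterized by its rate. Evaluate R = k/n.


Code rate R = k/n
= 8/28
= 0.2857

0.2857


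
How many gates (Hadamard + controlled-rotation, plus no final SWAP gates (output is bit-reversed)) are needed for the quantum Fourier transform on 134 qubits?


Hadamard gates: 134
Controlled rotations: n*(n-1)/2 = 134*133/2 = 8911
SWAP gates: 0 (omitted)
Total = 134 + 8911
= 9045

9045


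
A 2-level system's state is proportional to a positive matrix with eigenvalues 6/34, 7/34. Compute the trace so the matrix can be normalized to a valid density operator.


tr(M) = sum of eigenvalues
= 6/34 + 7/34
= 13/34
= 0.3824

0.3824


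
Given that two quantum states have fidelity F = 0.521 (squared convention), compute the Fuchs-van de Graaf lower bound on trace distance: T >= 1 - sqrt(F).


Fuchs-van de Graaf (squared-fidelity convention): 1 - sqrt(F) <= T <= sqrt(1 - F).
Lower bound: T >= 1 - sqrt(F)
sqrt(F) = sqrt(0.521) = 0.7218
T >= 1 - 0.7218
T >= 0.2782

0.2782


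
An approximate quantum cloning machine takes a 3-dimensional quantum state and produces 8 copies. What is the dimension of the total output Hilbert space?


Output space = H^(tensor 8) where dim(H) = 3
dim = 3^8
= 9 (after 2 factors)
= 27 (after 3 factors)
= 81 (after 4 factors)
= 243 (after 5 factors)
= 729 (after 6 factors)
= 2187 (after 7 factors)
= 6561 (after 8 factors)
= 6561

6561


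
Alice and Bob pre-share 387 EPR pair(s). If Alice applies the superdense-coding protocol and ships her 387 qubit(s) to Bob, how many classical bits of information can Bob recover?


Superdense coding allows 2 classical bits per shared entangled pair.
387 pair(s) -> 2 * 387 = 774 classical bits

774


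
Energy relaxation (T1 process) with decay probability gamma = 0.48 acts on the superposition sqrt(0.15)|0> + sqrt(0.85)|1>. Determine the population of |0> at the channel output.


For amplitude damping with parameter gamma on state sqrt(a)|0> + sqrt(b)|1>:
alpha^2 = 0.15, beta^2 = 0.85
P(|0>) = alpha^2 + gamma * beta^2
= 0.15 + 0.48 * 0.85
= 0.15 + 0.4080
= 0.5580

0.5580


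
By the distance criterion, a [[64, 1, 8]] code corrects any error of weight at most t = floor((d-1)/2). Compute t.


Code parameters: [[64, 1, 8]], distance d = 8.
Number of correctable errors = floor((d-1)/2)
= floor((8 - 1)/2)
= floor(7/2)
= 3

3


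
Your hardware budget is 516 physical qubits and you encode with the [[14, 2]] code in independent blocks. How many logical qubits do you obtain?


Each code block uses 14 physical qubits for 2 logical qubit(s).
Number of complete blocks = floor(516 / 14) = 36
Logical qubits = 36 * 2
= 72

72


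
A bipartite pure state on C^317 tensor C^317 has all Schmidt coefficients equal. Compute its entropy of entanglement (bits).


For a maximally entangled state in d x d:
S = log2(d) = log2(317)
= 8.3083

8.3083


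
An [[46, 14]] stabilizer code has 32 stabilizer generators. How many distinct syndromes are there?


Each stabilizer generator gives a binary (+1 or -1) measurement outcome.
With 32 independent generators:
Total syndromes = 2^32
= 4294967296

4294967296


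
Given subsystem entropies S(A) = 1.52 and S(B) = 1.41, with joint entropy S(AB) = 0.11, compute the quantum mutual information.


I(A:B) = S(A) + S(B) - S(AB)
= 1.52 + 1.41 - 0.11
= 2.8200

2.8200


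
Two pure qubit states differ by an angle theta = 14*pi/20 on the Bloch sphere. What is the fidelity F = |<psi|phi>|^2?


For states separated by angle theta on Bloch sphere:
F = cos^2(theta/2)
theta = 14*pi/20 = 2.1991
theta/2 = 1.0996
cos(theta/2) = 0.4540
F = 0.2061

0.2061


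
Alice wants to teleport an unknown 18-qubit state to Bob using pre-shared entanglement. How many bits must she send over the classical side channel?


Quantum teleportation requires 2 classical bits per qubit teleported.
18 qubit(s) -> 2 * 18 = 36 classical bits

36


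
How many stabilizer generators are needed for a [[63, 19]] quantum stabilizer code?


For an [[n,k]] stabilizer code:
Number of stabilizer generators = n - k
= 63 - 19
= 44

44


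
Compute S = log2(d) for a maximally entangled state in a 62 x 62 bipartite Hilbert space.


For a maximally entangled state in d x d:
S = log2(d) = log2(62)
= 5.9542

5.9542


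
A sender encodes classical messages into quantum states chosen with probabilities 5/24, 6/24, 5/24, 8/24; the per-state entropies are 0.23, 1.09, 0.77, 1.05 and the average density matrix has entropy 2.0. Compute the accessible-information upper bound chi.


chi = S(rho) - sum_i p_i * S(rho_i)
Weighted entropy = 5/24 * 0.23 + 6/24 * 1.09 + 5/24 * 0.77 + 8/24 * 1.05
= 0.8308
chi = 2.0 - 0.8308
= 1.1692

1.1692


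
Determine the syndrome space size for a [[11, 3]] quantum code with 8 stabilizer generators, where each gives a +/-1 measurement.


Each stabilizer generator gives a binary (+1 or -1) measurement outcome.
With 8 independent generators:
Total syndromes = 2^8
= 256

256


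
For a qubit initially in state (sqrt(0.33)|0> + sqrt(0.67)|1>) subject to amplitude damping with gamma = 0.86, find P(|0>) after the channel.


For amplitude damping with parameter gamma on state sqrt(a)|0> + sqrt(b)|1>:
alpha^2 = 0.33, beta^2 = 0.67
P(|0>) = alpha^2 + gamma * beta^2
= 0.33 + 0.86 * 0.67
= 0.33 + 0.5762
= 0.9062

0.9062


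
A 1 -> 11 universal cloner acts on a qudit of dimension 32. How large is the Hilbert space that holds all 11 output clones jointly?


Output space = H^(tensor 11) where dim(H) = 32
dim = 32^11
= 1024 (after 2 factors)
= 32768 (after 3 factors)
= 1048576 (after 4 factors)
= 33554432 (after 5 factors)
= 1073741824 (after 6 factors)
= 34359738368 (after 7 factors)
= 1099511627776 (after 8 factors)
= 35184372088832 (after 9 factors)
= 1125899906842624 (after 10 factors)
= 36028797018963968 (after 11 factors)
= 36028797018963968

36028797018963968


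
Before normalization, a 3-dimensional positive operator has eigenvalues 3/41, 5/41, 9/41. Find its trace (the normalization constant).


tr(M) = sum of eigenvalues
= 3/41 + 5/41 + 9/41
= 17/41
= 0.4146

0.4146


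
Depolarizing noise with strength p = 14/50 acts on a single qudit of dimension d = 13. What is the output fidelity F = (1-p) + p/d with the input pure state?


F = (1-p) + p/d
= (1 - 0.2800) + 0.2800/13
= 0.7200 + 0.0215
= 0.7415

0.7415


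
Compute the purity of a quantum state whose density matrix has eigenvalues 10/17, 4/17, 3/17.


tr(rho^2) = sum of eigenvalues squared
= (10/17)^2 + (4/17)^2 + (3/17)^2
= (100 + 16 + 9) / 289
= 125/289
= 0.4325

0.4325


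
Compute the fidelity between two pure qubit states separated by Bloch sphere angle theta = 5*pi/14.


For states separated by angle theta on Bloch sphere:
F = cos^2(theta/2)
theta = 5*pi/14 = 1.1220
theta/2 = 0.5610
cos(theta/2) = 0.8467
F = 0.7169

0.7169


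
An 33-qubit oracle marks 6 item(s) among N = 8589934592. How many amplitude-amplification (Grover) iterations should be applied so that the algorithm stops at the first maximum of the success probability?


After j Grover iterations the success probability is P(j) = sin^2((2j+1)*theta), where sin(theta) = sqrt(k/N).
N = 2^33 = 8589934592, k = 6
sin(theta) = sqrt(k/N) = 2.642899792e-05
theta = arcsin(sqrt(k/N)) = 2.642899792e-05 rad
P(j) reaches its first maximum when (2j+1)*theta is as close as possible to pi/2, i.e. j = round(pi/(4*theta) - 1/2).
pi/(4*theta) - 1/2 = 29716.7888
(For comparison, the common estimate pi/4 * sqrt(N/k) = 29717.2888; the exact maximiser is used here.)
Optimal iterations = 29717

29717


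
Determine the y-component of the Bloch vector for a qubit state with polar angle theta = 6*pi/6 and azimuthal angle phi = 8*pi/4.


theta = 3.1416, phi = 6.2832
r_y = sin(theta)*sin(phi) = 0.0000 * 0.0000
r_y = 0.0000

0.0000


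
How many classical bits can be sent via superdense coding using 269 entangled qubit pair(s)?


Superdense coding allows 2 classical bits per shared entangled pair.
269 pair(s) -> 2 * 269 = 538 classical bits

538


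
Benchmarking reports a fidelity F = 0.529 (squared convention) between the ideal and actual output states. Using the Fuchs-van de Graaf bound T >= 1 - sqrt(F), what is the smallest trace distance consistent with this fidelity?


Fuchs-van de Graaf (squared-fidelity convention): 1 - sqrt(F) <= T <= sqrt(1 - F).
Lower bound: T >= 1 - sqrt(F)
sqrt(F) = sqrt(0.529) = 0.7273
T >= 1 - 0.7273
T >= 0.2727

0.2727


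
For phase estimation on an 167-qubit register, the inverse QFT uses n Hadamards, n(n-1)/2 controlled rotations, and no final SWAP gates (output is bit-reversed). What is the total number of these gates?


Hadamard gates: 167
Controlled rotations: n*(n-1)/2 = 167*166/2 = 13861
SWAP gates: 0 (omitted)
Total = 167 + 13861
= 14028

14028


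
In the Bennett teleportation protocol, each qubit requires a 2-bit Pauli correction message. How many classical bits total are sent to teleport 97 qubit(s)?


Quantum teleportation requires 2 classical bits per qubit teleported.
97 qubit(s) -> 2 * 97 = 194 classical bits

194


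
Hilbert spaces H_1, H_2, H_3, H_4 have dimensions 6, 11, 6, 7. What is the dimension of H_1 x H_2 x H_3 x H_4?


dim(H_1 x H_2 x H_3 x H_4) = 6 * 11 * 6 * 7
= 66 * 6 * 7
= 396 * 7
= 2772

2772


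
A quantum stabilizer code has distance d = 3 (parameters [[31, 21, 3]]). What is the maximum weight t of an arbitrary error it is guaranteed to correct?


Code parameters: [[31, 21, 3]], distance d = 3.
Number of correctable errors = floor((d-1)/2)
= floor((3 - 1)/2)
= floor(2/2)
= 1

1


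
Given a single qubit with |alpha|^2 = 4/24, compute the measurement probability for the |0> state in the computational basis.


|alpha|^2 = 4/24 = 0.1667
|beta|^2 = 1 - 4/24 = 20/24 = 0.8333
P(|0>) = |alpha|^2 = 0.1667

0.1667


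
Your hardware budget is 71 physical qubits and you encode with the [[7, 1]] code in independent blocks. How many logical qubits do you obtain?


Each code block uses 7 physical qubits for 1 logical qubit(s).
Number of complete blocks = floor(71 / 7) = 10
Logical qubits = 10 * 1
= 10

10


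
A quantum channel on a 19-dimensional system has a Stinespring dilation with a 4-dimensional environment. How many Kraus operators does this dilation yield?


Tracing out the environment in an orthonormal basis {|i>_E} gives Kraus operators K_i = <i|_E U |0>_E.
Number of Kraus operators = dim(H_env) = d_env
= 4

4


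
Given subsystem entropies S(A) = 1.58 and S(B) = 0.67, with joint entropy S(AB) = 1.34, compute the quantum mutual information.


I(A:B) = S(A) + S(B) - S(AB)
= 1.58 + 0.67 - 1.34
= 0.9100

0.9100


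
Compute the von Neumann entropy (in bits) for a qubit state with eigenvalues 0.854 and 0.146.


S = -p*log2(p) - (1-p)*log2(1-p)
p = 0.8540, 1-p = 0.1460
= -0.8540 * log2(0.8540) - 0.1460 * log2(0.1460)
= -(-0.1944) - (-0.4053)
= 0.5997

0.5997


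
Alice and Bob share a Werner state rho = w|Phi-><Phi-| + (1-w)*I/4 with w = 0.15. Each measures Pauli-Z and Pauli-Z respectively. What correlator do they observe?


|Phi-> = (|00> - |11>)/sqrt(2)
For the pure Bell state, <Z_A Z_B> = +1 (Bell-state Pauli correlator).
The maximally-mixed part I/4 has tr(I/4 * P tensor P) = 0 for any traceless Pauli P.
So <Z_A Z_B>_rho = w * (+1) + (1 - w) * 0
= 0.15 * (+1)
= 0.1500

0.1500


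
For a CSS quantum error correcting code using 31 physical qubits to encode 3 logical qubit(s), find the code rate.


Code rate R = k/n
= 3/31
= 0.0968

0.0968


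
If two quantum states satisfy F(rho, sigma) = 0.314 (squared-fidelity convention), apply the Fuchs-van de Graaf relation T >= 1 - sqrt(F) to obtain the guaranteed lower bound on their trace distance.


Fuchs-van de Graaf (squared-fidelity convention): 1 - sqrt(F) <= T <= sqrt(1 - F).
Lower bound: T >= 1 - sqrt(F)
sqrt(F) = sqrt(0.314) = 0.5604
T >= 1 - 0.5604
T >= 0.4396

0.4396


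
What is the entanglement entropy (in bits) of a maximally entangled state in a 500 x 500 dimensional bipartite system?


For a maximally entangled state in d x d:
S = log2(d) = log2(500)
= 8.9658

8.9658


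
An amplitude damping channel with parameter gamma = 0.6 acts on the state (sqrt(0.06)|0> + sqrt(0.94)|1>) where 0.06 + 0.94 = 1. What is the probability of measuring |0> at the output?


For amplitude damping with parameter gamma on state sqrt(a)|0> + sqrt(b)|1>:
alpha^2 = 0.06, beta^2 = 0.94
P(|0>) = alpha^2 + gamma * beta^2
= 0.06 + 0.6 * 0.94
= 0.06 + 0.5640
= 0.6240

0.6240


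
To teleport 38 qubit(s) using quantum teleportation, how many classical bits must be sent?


Quantum teleportation requires 2 classical bits per qubit teleported.
38 qubit(s) -> 2 * 38 = 76 classical bits

76


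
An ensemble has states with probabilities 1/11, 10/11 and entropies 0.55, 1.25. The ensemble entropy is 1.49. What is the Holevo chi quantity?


chi = S(rho) - sum_i p_i * S(rho_i)
Weighted entropy = 1/11 * 0.55 + 10/11 * 1.25
= 1.1864
chi = 1.49 - 1.1864
= 0.3036

0.3036


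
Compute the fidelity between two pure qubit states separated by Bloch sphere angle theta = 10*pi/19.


For states separated by angle theta on Bloch sphere:
F = cos^2(theta/2)
theta = 10*pi/19 = 1.6535
theta/2 = 0.8267
cos(theta/2) = 0.6773
F = 0.4587

0.4587


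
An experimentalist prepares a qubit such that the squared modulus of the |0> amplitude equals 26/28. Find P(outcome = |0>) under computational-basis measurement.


|alpha|^2 = 26/28 = 0.9286
|beta|^2 = 1 - 26/28 = 2/28 = 0.0714
P(|0>) = |alpha|^2 = 0.9286

0.9286


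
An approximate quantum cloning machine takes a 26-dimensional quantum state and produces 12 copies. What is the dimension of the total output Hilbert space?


Output space = H^(tensor 12) where dim(H) = 26
dim = 26^12
= 676 (after 2 factors)
= 17576 (after 3 factors)
= 456976 (after 4 factors)
= 11881376 (after 5 factors)
= 308915776 (after 6 factors)
= 8031810176 (after 7 factors)
= 208827064576 (after 8 factors)
= 5429503678976 (after 9 factors)
= 141167095653376 (after 10 factors)
= 3670344486987776 (after 11 factors)
= 95428956661682176 (after 12 factors)
= 95428956661682176

95428956661682176


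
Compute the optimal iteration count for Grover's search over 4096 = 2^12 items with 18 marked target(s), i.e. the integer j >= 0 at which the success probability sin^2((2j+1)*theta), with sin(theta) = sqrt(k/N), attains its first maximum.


After j Grover iterations the success probability is P(j) = sin^2((2j+1)*theta), where sin(theta) = sqrt(k/N).
N = 2^12 = 4096, k = 18
sin(theta) = sqrt(k/N) = 0.06629126074
theta = arcsin(sqrt(k/N)) = 0.06633991017 rad
P(j) reaches its first maximum when (2j+1)*theta is as close as possible to pi/2, i.e. j = round(pi/(4*theta) - 1/2).
pi/(4*theta) - 1/2 = 11.3390
(For comparison, the common estimate pi/4 * sqrt(N/k) = 11.8477; the exact maximiser is used here.)
Optimal iterations = 11

11


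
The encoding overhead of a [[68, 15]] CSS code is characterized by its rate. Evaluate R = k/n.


Code rate R = k/n
= 15/68
= 0.2206

0.2206


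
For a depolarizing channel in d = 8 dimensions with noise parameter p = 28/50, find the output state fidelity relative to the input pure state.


F = (1-p) + p/d
= (1 - 0.5600) + 0.5600/8
= 0.4400 + 0.0700
= 0.5100

0.5100


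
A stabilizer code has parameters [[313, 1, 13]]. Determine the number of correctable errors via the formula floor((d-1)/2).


Code parameters: [[313, 1, 13]], distance d = 13.
Number of correctable errors = floor((d-1)/2)
= floor((13 - 1)/2)
= floor(12/2)
= 6

6


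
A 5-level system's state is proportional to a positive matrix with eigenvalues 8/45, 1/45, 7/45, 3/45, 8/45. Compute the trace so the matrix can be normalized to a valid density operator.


tr(M) = sum of eigenvalues
= 8/45 + 1/45 + 7/45 + 3/45 + 8/45
= 27/45
= 0.6000

0.6000


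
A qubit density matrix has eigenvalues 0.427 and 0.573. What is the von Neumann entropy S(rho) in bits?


S = -p*log2(p) - (1-p)*log2(1-p)
p = 0.4270, 1-p = 0.5730
= -0.4270 * log2(0.4270) - 0.5730 * log2(0.5730)
= -(-0.5242) - (-0.4603)
= 0.9846

0.9846


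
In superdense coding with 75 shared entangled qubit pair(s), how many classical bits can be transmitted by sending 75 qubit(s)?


Superdense coding allows 2 classical bits per shared entangled pair.
75 pair(s) -> 2 * 75 = 150 classical bits

150


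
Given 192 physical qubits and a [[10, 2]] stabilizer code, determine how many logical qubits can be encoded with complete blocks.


Each code block uses 10 physical qubits for 2 logical qubit(s).
Number of complete blocks = floor(192 / 10) = 19
Logical qubits = 19 * 2
= 38

38


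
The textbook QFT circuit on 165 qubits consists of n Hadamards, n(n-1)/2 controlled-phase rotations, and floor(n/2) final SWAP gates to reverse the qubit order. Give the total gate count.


Hadamard gates: 165
Controlled rotations: n*(n-1)/2 = 165*164/2 = 13530
SWAP gates: floor(n/2) = floor(165/2) = 82
Total = 165 + 13530 + 82
= 13777

13777


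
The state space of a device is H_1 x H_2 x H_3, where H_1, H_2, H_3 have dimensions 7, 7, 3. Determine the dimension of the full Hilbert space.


dim(H_1 x H_2 x H_3) = 7 * 7 * 3
= 49 * 3
= 147

147


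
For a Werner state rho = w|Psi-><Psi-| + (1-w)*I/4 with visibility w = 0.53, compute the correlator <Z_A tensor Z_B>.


|Psi-> = (|01> - |10>)/sqrt(2)
For the pure Bell state, <Z_A Z_B> = -1 (Bell-state Pauli correlator).
The maximally-mixed part I/4 has tr(I/4 * P tensor P) = 0 for any traceless Pauli P.
So <Z_A Z_B>_rho = w * (-1) + (1 - w) * 0
= 0.53 * (-1)
= -0.5300

-0.5300


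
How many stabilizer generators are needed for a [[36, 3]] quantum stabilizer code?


For an [[n,k]] stabilizer code:
Number of stabilizer generators = n - k
= 36 - 3
= 33

33


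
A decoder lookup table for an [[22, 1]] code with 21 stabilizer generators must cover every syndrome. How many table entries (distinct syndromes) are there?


Each stabilizer generator gives a binary (+1 or -1) measurement outcome.
With 21 independent generators:
Total syndromes = 2^21
= 2097152

2097152


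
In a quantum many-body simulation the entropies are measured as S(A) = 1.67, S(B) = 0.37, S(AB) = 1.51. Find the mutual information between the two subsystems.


I(A:B) = S(A) + S(B) - S(AB)
= 1.67 + 0.37 - 1.51
= 0.5300

0.5300


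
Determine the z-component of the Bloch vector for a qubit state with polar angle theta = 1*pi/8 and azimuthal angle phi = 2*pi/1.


theta = 0.3927, phi = 6.2832
r_z = cos(theta) = 0.9239

0.9239


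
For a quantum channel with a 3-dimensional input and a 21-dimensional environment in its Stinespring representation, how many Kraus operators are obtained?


Tracing out the environment in an orthonormal basis {|i>_E} gives Kraus operators K_i = <i|_E U |0>_E.
Number of Kraus operators = dim(H_env) = d_env
= 21

21


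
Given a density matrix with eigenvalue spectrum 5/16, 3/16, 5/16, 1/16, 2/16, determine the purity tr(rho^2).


tr(rho^2) = sum of eigenvalues squared
= (5/16)^2 + (3/16)^2 + (5/16)^2 + (1/16)^2 + (2/16)^2
= (25 + 9 + 25 + 1 + 4) / 256
= 64/256
= 0.2500

0.2500


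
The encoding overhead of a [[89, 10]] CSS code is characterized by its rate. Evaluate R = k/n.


Code rate R = k/n
= 10/89
= 0.1124

0.1124


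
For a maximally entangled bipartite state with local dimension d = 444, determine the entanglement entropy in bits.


For a maximally entangled state in d x d:
S = log2(d) = log2(444)
= 8.7944

8.7944


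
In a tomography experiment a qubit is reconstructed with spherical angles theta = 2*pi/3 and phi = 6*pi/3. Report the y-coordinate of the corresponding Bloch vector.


theta = 2.0944, phi = 6.2832
r_y = sin(theta)*sin(phi) = 0.8660 * 0.0000
r_y = 0.0000

0.0000


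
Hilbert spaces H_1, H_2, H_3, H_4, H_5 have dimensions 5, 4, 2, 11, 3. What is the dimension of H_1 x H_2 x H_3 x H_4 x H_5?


dim(H_1 x H_2 x H_3 x H_4 x H_5) = 5 * 4 * 2 * 11 * 3
= 20 * 2 * 11 * 3
= 40 * 11 * 3
= 440 * 3
= 1320

1320


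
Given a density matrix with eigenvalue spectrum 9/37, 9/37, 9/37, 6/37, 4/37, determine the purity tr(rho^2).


tr(rho^2) = sum of eigenvalues squared
= (9/37)^2 + (9/37)^2 + (9/37)^2 + (6/37)^2 + (4/37)^2
= (81 + 81 + 81 + 36 + 16) / 1369
= 295/1369
= 0.2155

0.2155


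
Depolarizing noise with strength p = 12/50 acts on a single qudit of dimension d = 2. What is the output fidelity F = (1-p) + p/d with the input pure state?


F = (1-p) + p/d
= (1 - 0.2400) + 0.2400/2
= 0.7600 + 0.1200
= 0.8800

0.8800


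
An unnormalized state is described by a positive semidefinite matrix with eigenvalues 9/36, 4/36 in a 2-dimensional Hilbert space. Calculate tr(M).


tr(M) = sum of eigenvalues
= 9/36 + 4/36
= 13/36
= 0.3611

0.3611


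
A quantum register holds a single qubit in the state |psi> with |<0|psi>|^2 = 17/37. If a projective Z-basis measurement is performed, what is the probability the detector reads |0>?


|alpha|^2 = 17/37 = 0.4595
|beta|^2 = 1 - 17/37 = 20/37 = 0.5405
P(|0>) = |alpha|^2 = 0.4595

0.4595


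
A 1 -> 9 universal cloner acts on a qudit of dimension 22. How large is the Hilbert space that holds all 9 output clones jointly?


Output space = H^(tensor 9) where dim(H) = 22
dim = 22^9
= 484 (after 2 factors)
= 10648 (after 3 factors)
= 234256 (after 4 factors)
= 5153632 (after 5 factors)
= 113379904 (after 6 factors)
= 2494357888 (after 7 factors)
= 54875873536 (after 8 factors)
= 1207269217792 (after 9 factors)
= 1207269217792

1207269217792


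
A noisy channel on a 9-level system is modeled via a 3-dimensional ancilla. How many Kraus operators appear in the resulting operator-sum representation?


Tracing out the environment in an orthonormal basis {|i>_E} gives Kraus operators K_i = <i|_E U |0>_E.
Number of Kraus operators = dim(H_env) = d_env
= 3

3


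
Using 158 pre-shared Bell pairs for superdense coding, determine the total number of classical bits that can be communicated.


Superdense coding allows 2 classical bits per shared entangled pair.
158 pair(s) -> 2 * 158 = 316 classical bits

316


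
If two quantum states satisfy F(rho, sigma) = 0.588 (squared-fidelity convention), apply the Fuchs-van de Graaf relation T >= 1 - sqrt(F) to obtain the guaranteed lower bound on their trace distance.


Fuchs-van de Graaf (squared-fidelity convention): 1 - sqrt(F) <= T <= sqrt(1 - F).
Lower bound: T >= 1 - sqrt(F)
sqrt(F) = sqrt(0.588) = 0.7668
T >= 1 - 0.7668
T >= 0.2332

0.2332


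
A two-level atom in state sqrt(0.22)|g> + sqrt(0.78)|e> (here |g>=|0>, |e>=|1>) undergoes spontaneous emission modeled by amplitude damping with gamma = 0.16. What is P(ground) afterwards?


For amplitude damping with parameter gamma on state sqrt(a)|0> + sqrt(b)|1>:
alpha^2 = 0.22, beta^2 = 0.78
P(|0>) = alpha^2 + gamma * beta^2
= 0.22 + 0.16 * 0.78
= 0.22 + 0.1248
= 0.3448

0.3448


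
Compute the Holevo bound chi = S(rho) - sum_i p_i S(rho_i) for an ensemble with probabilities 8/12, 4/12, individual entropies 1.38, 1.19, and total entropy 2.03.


chi = S(rho) - sum_i p_i * S(rho_i)
Weighted entropy = 8/12 * 1.38 + 4/12 * 1.19
= 1.3167
chi = 2.03 - 1.3167
= 0.7133

0.7133


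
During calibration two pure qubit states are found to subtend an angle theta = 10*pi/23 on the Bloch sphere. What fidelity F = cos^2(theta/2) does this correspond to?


For states separated by angle theta on Bloch sphere:
F = cos^2(theta/2)
theta = 10*pi/23 = 1.3659
theta/2 = 0.6830
cos(theta/2) = 0.7757
F = 0.6017

0.6017


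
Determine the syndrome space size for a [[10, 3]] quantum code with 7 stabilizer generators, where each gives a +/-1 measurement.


Each stabilizer generator gives a binary (+1 or -1) measurement outcome.
With 7 independent generators:
Total syndromes = 2^7
= 128

128


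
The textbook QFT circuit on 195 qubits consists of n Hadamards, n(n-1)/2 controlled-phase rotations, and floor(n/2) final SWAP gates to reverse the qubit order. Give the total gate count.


Hadamard gates: 195
Controlled rotations: n*(n-1)/2 = 195*194/2 = 18915
SWAP gates: floor(n/2) = floor(195/2) = 97
Total = 195 + 18915 + 97
= 19207

19207


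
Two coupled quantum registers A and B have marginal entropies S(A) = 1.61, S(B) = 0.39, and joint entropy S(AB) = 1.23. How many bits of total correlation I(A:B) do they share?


I(A:B) = S(A) + S(B) - S(AB)
= 1.61 + 0.39 - 1.23
= 0.7700

0.7700


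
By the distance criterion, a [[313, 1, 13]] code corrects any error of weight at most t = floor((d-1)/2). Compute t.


Code parameters: [[313, 1, 13]], distance d = 13.
Number of correctable errors = floor((d-1)/2)
= floor((13 - 1)/2)
= floor(12/2)
= 6

6


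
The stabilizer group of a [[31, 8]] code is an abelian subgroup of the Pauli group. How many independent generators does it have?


For an [[n,k]] stabilizer code:
Number of stabilizer generators = n - k
= 31 - 8
= 23

23


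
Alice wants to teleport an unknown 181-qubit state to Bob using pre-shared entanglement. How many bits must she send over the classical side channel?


Quantum teleportation requires 2 classical bits per qubit teleported.
181 qubit(s) -> 2 * 181 = 362 classical bits

362


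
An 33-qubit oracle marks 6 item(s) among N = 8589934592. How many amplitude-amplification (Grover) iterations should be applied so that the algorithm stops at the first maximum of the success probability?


After j Grover iterations the success probability is P(j) = sin^2((2j+1)*theta), where sin(theta) = sqrt(k/N).
N = 2^33 = 8589934592, k = 6
sin(theta) = sqrt(k/N) = 2.642899792e-05
theta = arcsin(sqrt(k/N)) = 2.642899792e-05 rad
P(j) reaches its first maximum when (2j+1)*theta is as close as possible to pi/2, i.e. j = round(pi/(4*theta) - 1/2).
pi/(4*theta) - 1/2 = 29716.7888
(For comparison, the common estimate pi/4 * sqrt(N/k) = 29717.2888; the exact maximiser is used here.)
Optimal iterations = 29717

29717


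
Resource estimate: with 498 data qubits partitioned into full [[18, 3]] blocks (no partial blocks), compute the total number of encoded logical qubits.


Each code block uses 18 physical qubits for 3 logical qubit(s).
Number of complete blocks = floor(498 / 18) = 27
Logical qubits = 27 * 3
= 81

81


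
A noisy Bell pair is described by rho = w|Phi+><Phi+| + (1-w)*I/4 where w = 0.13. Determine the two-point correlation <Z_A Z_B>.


|Phi+> = (|00> + |11>)/sqrt(2)
For the pure Bell state, <Z_A Z_B> = +1 (Bell-state Pauli correlator).
The maximally-mixed part I/4 has tr(I/4 * P tensor P) = 0 for any traceless Pauli P.
So <Z_A Z_B>_rho = w * (+1) + (1 - w) * 0
= 0.13 * (+1)
= 0.1300

0.1300


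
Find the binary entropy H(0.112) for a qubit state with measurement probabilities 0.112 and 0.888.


S = -p*log2(p) - (1-p)*log2(1-p)
p = 0.1120, 1-p = 0.8880
= -0.1120 * log2(0.1120) - 0.8880 * log2(0.8880)
= -(-0.3537) - (-0.1522)
= 0.5059

0.5059


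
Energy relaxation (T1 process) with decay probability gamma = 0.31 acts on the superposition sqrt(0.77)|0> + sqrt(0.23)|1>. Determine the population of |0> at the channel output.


For amplitude damping with parameter gamma on state sqrt(a)|0> + sqrt(b)|1>:
alpha^2 = 0.77, beta^2 = 0.23
P(|0>) = alpha^2 + gamma * beta^2
= 0.77 + 0.31 * 0.23
= 0.77 + 0.0713
= 0.8413

0.8413


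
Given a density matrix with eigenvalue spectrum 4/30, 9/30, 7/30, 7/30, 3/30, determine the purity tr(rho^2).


tr(rho^2) = sum of eigenvalues squared
= (4/30)^2 + (9/30)^2 + (7/30)^2 + (7/30)^2 + (3/30)^2
= (16 + 81 + 49 + 49 + 9) / 900
= 204/900
= 0.2267

0.2267
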